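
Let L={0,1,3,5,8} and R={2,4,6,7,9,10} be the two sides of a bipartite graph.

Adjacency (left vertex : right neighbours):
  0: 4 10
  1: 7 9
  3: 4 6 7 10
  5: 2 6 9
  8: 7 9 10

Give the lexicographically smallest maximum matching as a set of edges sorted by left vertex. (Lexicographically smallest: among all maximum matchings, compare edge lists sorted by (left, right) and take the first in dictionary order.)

|M| = 5 (so the lex-smallest maximum matching has 5 edges)
process left vertices in ascending order; for each, take the smallest-labelled available neighbour that still permits 5 edges overall, or leave it unmatched if none does
lex-smallest matching: {0-4, 1-7, 3-6, 5-2, 8-9}

Lex-smallest maximum matching: {(0,4), (1,7), (3,6), (5,2), (8,9)}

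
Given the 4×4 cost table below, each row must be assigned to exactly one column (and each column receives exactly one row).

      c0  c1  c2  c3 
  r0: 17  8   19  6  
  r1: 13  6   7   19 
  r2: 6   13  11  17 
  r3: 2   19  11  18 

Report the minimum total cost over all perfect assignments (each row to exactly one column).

optimal assignment: row0→col3 (cost 6), row1→col1 (cost 6), row2→col2 (cost 11), row3→col0 (cost 2)
total = 6 + 6 + 11 + 2 = 25

Minimum assignment cost: 25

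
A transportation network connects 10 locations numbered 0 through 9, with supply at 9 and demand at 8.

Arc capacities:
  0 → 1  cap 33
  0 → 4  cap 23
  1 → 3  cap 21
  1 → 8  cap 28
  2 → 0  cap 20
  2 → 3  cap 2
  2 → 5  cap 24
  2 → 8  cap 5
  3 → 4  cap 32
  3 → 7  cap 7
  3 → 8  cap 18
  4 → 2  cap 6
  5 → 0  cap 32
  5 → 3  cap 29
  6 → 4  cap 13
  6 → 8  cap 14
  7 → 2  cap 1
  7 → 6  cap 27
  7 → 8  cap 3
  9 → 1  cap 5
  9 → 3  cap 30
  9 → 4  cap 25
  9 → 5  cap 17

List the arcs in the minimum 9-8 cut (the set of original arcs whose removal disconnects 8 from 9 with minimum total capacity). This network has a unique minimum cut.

augment #1: 9→1→8 push 5
augment #2: 9→3→8 push 18
augment #3: 9→3→7→8 push 3
augment #4: 9→4→2→8 push 5
augment #5: 9→3→7→6→8 push 4
augment #6: 9→5→0→1→8 push 17
augment #7: 9→4→2→0→1→8 push 1
max flow = 53; residual-reachable set from 9 gives S-side
cut edges (S→T): {(3,7), (3,8), (4,2), (9,1), (9,5)} total cap 53

Min-cut arcs: {(3,7), (3,8), (4,2), (9,1), (9,5)} (total capacity 53)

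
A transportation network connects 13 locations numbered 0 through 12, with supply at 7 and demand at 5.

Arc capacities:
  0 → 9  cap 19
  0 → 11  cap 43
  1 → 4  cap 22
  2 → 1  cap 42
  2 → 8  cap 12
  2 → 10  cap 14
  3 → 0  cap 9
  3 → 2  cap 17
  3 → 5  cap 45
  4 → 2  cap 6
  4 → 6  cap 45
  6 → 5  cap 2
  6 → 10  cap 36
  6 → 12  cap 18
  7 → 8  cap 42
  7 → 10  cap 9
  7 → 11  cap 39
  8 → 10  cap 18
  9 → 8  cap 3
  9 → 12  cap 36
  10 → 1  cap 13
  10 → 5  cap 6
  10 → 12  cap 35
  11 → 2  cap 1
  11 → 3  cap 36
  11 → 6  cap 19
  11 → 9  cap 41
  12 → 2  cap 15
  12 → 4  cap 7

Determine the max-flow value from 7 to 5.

Maximum flow value: 44

augment #1: 7→10→5 bottleneck 6, total now 6
augment #2: 7→11→3→5 bottleneck 36, total now 42
augment #3: 7→11→6→5 bottleneck 2, total now 44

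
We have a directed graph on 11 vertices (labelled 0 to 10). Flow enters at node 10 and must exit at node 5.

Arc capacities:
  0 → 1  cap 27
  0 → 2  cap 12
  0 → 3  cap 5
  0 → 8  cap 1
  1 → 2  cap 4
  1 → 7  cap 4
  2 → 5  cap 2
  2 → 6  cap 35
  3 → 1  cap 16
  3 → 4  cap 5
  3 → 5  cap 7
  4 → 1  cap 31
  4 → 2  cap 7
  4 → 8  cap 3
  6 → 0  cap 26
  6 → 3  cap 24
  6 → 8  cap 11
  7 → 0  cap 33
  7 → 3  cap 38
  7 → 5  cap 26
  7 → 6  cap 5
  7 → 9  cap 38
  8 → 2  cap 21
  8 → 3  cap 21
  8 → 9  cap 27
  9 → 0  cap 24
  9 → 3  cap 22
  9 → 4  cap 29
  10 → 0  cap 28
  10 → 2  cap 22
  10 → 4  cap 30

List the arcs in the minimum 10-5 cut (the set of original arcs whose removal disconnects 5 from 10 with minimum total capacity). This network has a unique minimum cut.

augment #1: 10→2→5 push 2
augment #2: 10→0→3→5 push 5
augment #3: 10→0→1→7→5 push 4
augment #4: 10→0→8→3→5 push 1
augment #5: 10→2→6→3→5 push 1
max flow = 13; residual-reachable set from 10 gives S-side
cut edges (S→T): {(1,7), (2,5), (3,5)} total cap 13

Min-cut arcs: {(1,7), (2,5), (3,5)} (total capacity 13)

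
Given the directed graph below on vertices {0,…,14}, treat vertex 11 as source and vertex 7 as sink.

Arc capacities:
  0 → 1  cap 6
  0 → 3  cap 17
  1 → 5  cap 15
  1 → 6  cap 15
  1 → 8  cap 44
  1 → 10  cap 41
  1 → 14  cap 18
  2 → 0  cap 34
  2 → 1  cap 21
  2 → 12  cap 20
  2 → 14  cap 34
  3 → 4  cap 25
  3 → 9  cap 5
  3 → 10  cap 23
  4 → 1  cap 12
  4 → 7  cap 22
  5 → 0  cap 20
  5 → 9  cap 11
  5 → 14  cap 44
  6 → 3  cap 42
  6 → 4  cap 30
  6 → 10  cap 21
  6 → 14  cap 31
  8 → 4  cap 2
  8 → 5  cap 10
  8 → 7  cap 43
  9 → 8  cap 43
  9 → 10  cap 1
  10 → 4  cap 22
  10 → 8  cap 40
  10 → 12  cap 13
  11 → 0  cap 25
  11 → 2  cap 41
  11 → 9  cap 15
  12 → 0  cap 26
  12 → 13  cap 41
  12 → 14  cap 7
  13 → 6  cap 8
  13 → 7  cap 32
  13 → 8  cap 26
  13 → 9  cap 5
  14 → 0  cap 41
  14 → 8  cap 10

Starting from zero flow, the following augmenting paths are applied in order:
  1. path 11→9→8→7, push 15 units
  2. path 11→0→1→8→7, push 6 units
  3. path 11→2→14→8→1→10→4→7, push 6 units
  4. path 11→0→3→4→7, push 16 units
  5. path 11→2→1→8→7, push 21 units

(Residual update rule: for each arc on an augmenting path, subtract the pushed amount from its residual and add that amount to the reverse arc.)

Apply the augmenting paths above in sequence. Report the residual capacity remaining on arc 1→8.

after path 1 (11→9→8→7, push 15): res(1,8)=44
after path 2 (11→0→1→8→7, push 6): res(1,8)=38
after path 3 (11→2→14→8→1→10→4→7, push 6): res(1,8)=44
after path 4 (11→0→3→4→7, push 16): res(1,8)=44
after path 5 (11→2→1→8→7, push 21): res(1,8)=23

Residual capacity of (1,8): 23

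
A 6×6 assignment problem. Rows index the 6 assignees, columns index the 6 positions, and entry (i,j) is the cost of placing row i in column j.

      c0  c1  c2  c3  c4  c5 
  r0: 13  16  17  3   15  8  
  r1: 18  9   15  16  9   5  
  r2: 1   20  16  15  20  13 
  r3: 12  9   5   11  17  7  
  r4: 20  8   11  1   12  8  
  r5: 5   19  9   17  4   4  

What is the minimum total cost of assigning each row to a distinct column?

Minimum assignment cost: 26

optimal assignment: row0→col3 (cost 3), row1→col5 (cost 5), row2→col0 (cost 1), row3→col2 (cost 5), row4→col1 (cost 8), row5→col4 (cost 4)
total = 3 + 5 + 1 + 5 + 8 + 4 = 26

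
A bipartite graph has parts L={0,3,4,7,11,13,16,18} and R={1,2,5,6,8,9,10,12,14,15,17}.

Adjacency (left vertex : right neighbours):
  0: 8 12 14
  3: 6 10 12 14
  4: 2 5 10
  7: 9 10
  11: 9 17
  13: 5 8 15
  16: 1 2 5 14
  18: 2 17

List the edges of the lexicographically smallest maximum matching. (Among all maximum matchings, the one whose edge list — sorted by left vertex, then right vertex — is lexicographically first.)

|M| = 8 (so the lex-smallest maximum matching has 8 edges)
process left vertices in ascending order; for each, take the smallest-labelled available neighbour that still permits 8 edges overall, or leave it unmatched if none does
lex-smallest matching: {0-8, 3-6, 4-2, 7-10, 11-9, 13-5, 16-1, 18-17}

Lex-smallest maximum matching: {(0,8), (3,6), (4,2), (7,10), (11,9), (13,5), (16,1), (18,17)}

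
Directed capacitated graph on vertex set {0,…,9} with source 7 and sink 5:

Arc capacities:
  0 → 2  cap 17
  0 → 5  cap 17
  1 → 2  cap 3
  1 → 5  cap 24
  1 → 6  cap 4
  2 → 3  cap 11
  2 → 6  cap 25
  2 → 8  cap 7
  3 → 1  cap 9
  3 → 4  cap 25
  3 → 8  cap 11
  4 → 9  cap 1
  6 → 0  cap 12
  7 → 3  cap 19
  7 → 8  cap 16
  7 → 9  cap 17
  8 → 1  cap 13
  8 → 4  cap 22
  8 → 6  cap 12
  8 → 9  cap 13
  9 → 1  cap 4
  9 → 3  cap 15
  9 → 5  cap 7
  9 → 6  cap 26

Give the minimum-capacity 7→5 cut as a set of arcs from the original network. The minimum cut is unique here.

Min-cut arcs: {(1,5), (6,0), (9,5)} (total capacity 43)

augment #1: 7→9→5 push 7
augment #2: 7→3→1→5 push 9
augment #3: 7→8→1→5 push 13
augment #4: 7→9→1→5 push 2
augment #5: 7→8→6→0→5 push 3
augment #6: 7→9→6→0→5 push 8
augment #7: 7→3→8→6→0→5 push 1
max flow = 43; residual-reachable set from 7 gives S-side
cut edges (S→T): {(1,5), (6,0), (9,5)} total cap 43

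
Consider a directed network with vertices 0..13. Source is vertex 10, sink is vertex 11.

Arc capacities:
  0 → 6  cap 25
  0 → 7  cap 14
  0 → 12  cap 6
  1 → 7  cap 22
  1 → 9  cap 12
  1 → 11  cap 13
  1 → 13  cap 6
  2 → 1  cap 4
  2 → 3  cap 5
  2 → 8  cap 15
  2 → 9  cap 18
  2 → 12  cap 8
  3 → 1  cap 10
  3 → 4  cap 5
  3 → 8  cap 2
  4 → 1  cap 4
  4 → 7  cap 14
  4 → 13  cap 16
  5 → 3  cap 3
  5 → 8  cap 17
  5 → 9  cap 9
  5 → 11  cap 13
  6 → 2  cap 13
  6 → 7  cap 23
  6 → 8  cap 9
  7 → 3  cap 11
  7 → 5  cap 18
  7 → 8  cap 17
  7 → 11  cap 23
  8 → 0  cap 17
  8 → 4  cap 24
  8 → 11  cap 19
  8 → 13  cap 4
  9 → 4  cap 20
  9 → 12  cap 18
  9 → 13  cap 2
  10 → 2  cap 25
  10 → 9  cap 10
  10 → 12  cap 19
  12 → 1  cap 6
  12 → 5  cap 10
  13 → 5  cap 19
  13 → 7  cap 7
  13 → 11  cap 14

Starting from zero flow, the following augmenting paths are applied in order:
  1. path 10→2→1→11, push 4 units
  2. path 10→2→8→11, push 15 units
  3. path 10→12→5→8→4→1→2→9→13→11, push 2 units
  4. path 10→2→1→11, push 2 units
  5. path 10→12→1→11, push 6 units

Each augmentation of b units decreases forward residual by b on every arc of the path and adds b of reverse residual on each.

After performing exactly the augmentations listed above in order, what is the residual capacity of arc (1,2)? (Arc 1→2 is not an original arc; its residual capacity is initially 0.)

Residual capacity of (1,2): 4

after path 1 (10→2→1→11, push 4): res(1,2)=4
after path 2 (10→2→8→11, push 15): res(1,2)=4
after path 3 (10→12→5→8→4→1→2→9→13→11, push 2): res(1,2)=2
after path 4 (10→2→1→11, push 2): res(1,2)=4
after path 5 (10→12→1→11, push 6): res(1,2)=4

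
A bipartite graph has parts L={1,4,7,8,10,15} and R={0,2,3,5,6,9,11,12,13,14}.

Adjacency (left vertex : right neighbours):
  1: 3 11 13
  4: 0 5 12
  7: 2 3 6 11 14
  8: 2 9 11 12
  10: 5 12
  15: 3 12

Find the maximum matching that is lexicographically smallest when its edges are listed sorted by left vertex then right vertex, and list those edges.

|M| = 6 (so the lex-smallest maximum matching has 6 edges)
process left vertices in ascending order; for each, take the smallest-labelled available neighbour that still permits 6 edges overall, or leave it unmatched if none does
lex-smallest matching: {1-3, 4-0, 7-2, 8-9, 10-5, 15-12}

Lex-smallest maximum matching: {(1,3), (4,0), (7,2), (8,9), (10,5), (15,12)}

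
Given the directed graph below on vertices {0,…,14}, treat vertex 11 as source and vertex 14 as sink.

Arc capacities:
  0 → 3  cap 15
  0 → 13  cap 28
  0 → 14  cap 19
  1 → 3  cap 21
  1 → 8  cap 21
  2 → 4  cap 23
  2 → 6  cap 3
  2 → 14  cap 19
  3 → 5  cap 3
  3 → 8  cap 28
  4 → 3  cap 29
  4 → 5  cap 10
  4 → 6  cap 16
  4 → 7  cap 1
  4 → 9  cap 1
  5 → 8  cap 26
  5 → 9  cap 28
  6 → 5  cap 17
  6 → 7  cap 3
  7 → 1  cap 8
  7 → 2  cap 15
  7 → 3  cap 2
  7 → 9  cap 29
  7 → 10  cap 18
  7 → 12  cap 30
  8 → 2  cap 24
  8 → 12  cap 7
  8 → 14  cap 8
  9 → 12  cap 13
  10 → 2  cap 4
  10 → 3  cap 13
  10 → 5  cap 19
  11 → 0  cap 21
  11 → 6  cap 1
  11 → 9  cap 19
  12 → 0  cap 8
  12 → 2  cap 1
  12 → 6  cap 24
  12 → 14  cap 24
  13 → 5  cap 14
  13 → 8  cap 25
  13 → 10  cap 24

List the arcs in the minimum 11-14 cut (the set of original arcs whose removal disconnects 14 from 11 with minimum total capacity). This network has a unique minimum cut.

Min-cut arcs: {(9,12), (11,0), (11,6)} (total capacity 35)

augment #1: 11→0→14 push 19
augment #2: 11→9→12→14 push 13
augment #3: 11→0→3→8→14 push 2
augment #4: 11→6→5→8→14 push 1
max flow = 35; residual-reachable set from 11 gives S-side
cut edges (S→T): {(9,12), (11,0), (11,6)} total cap 35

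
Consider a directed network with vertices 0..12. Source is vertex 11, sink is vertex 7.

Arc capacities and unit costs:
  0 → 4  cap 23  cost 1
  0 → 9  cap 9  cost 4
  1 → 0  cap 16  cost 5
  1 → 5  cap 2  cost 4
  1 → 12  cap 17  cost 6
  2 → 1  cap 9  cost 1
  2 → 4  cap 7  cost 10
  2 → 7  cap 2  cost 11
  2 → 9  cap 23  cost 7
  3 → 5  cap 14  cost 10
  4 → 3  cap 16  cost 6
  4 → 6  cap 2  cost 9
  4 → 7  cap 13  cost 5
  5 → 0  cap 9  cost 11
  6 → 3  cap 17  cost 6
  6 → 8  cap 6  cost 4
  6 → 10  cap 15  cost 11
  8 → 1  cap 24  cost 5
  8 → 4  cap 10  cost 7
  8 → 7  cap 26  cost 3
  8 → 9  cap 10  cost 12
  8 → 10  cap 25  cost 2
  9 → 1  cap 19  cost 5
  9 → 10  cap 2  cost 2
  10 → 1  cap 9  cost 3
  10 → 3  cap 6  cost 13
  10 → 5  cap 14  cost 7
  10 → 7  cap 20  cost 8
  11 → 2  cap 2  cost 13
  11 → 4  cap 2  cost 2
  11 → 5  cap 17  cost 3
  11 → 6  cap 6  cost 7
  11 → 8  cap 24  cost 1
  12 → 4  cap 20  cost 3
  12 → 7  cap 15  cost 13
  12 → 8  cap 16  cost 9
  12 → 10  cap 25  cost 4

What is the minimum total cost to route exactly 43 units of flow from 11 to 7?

Minimum cost for 43 units: 450

shortest-cost path #1: 11→8→7 push 24 @ unit cost 4 (adds 96)
shortest-cost path #2: 11→4→7 push 2 @ unit cost 7 (adds 14)
shortest-cost path #3: 11→6→8→7 push 2 @ unit cost 14 (adds 28)
shortest-cost path #4: 11→5→0→4→7 push 9 @ unit cost 20 (adds 180)
shortest-cost path #5: 11→6→8→10→7 push 4 @ unit cost 21 (adds 84)
shortest-cost path #6: 11→2→7 push 2 @ unit cost 24 (adds 48)
total cost = 450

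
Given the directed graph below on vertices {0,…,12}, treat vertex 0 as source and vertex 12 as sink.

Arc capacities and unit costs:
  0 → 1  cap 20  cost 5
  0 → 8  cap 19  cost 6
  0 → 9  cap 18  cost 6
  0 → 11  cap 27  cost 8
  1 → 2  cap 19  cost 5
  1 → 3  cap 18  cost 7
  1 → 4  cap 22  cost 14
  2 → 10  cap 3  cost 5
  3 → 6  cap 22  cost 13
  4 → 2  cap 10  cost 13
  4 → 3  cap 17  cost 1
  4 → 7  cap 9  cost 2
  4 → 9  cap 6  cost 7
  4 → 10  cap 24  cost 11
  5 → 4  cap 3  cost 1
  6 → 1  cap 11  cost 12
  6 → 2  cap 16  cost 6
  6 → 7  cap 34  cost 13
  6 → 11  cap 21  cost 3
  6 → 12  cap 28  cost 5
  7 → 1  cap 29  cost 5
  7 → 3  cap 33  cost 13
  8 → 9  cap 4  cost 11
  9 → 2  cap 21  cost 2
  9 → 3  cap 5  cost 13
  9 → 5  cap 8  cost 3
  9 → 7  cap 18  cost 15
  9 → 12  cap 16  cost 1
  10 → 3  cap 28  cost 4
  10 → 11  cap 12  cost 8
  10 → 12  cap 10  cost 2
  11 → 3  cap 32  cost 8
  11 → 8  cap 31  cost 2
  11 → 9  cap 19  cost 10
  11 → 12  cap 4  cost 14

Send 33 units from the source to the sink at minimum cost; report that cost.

shortest-cost path #1: 0→9→12 push 16 @ unit cost 7 (adds 112)
shortest-cost path #2: 0→9→2→10→12 push 2 @ unit cost 15 (adds 30)
shortest-cost path #3: 0→1→2→10→12 push 1 @ unit cost 17 (adds 17)
shortest-cost path #4: 0→11→12 push 4 @ unit cost 22 (adds 88)
shortest-cost path #5: 0→1→2→9→5→4→10→12 push 2 @ unit cost 25 (adds 50)
shortest-cost path #6: 0→1→3→6→12 push 8 @ unit cost 30 (adds 240)
total cost = 537

Minimum cost for 33 units: 537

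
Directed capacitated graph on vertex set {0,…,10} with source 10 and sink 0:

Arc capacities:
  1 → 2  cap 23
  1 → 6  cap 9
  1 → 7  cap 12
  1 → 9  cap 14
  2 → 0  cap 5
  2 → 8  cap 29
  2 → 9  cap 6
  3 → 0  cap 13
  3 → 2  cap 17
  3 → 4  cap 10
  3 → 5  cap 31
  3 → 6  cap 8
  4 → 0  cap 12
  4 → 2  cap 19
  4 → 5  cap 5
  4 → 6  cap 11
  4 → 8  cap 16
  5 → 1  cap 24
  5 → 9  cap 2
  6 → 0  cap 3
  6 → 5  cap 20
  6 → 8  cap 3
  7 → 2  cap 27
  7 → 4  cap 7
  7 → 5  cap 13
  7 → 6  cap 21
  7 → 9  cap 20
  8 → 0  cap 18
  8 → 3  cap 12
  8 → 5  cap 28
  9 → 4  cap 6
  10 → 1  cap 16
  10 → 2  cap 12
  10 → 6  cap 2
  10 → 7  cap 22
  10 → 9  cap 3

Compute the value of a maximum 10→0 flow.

Maximum flow value: 50

augment #1: 10→2→0 bottleneck 5, total now 5
augment #2: 10→6→0 bottleneck 2, total now 7
augment #3: 10→1→6→0 bottleneck 1, total now 8
augment #4: 10→2→8→0 bottleneck 7, total now 15
augment #5: 10→7→4→0 bottleneck 7, total now 22
augment #6: 10→9→4→0 bottleneck 3, total now 25
augment #7: 10→1→2→8→0 bottleneck 11, total now 36
augment #8: 10→1→9→4→0 bottleneck 2, total now 38
augment #9: 10→1→2→8→3→0 bottleneck 2, total now 40
augment #10: 10→7→2→8→3→0 bottleneck 9, total now 49
augment #11: 10→7→6→8→3→0 bottleneck 1, total now 50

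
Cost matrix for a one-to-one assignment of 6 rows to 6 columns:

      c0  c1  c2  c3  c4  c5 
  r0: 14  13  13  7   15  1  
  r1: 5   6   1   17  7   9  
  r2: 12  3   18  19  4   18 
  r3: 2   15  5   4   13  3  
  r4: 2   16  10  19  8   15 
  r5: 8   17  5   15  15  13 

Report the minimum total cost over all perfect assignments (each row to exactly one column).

Minimum assignment cost: 22

one of 2 optimal assignments: row0→col5 (cost 1), row1→col1 (cost 6), row2→col4 (cost 4), row3→col3 (cost 4), row4→col0 (cost 2), row5→col2 (cost 5)
total = 1 + 6 + 4 + 4 + 2 + 5 = 22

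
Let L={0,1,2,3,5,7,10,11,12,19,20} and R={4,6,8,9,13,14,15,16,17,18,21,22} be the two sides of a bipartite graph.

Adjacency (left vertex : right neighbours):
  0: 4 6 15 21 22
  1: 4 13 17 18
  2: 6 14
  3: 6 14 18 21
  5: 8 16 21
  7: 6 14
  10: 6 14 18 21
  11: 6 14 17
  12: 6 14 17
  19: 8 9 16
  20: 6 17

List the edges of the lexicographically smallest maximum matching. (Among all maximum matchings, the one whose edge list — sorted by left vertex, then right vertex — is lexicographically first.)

Lex-smallest maximum matching: {(0,4), (1,13), (2,6), (3,18), (5,8), (7,14), (10,21), (11,17), (19,9)}

|M| = 9 (so the lex-smallest maximum matching has 9 edges)
process left vertices in ascending order; for each, take the smallest-labelled available neighbour that still permits 9 edges overall, or leave it unmatched if none does
lex-smallest matching: {0-4, 1-13, 2-6, 3-18, 5-8, 7-14, 10-21, 11-17, 19-9}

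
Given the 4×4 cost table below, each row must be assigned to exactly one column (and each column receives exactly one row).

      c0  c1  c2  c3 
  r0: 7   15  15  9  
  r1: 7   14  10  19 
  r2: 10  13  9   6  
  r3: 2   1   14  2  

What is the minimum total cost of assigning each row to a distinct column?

optimal assignment: row0→col0 (cost 7), row1→col2 (cost 10), row2→col3 (cost 6), row3→col1 (cost 1)
total = 7 + 10 + 6 + 1 = 24

Minimum assignment cost: 24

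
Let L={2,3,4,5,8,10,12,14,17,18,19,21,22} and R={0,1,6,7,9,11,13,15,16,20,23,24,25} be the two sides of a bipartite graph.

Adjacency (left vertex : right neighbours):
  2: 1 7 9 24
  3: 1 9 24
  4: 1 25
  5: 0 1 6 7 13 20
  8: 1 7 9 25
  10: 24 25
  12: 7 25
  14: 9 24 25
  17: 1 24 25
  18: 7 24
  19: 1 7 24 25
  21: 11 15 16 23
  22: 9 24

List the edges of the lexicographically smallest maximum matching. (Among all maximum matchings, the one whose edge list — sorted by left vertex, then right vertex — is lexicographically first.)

|M| = 7 (so the lex-smallest maximum matching has 7 edges)
process left vertices in ascending order; for each, take the smallest-labelled available neighbour that still permits 7 edges overall, or leave it unmatched if none does
lex-smallest matching: {2-1, 3-9, 4-25, 5-0, 8-7, 10-24, 21-11}

Lex-smallest maximum matching: {(2,1), (3,9), (4,25), (5,0), (8,7), (10,24), (21,11)}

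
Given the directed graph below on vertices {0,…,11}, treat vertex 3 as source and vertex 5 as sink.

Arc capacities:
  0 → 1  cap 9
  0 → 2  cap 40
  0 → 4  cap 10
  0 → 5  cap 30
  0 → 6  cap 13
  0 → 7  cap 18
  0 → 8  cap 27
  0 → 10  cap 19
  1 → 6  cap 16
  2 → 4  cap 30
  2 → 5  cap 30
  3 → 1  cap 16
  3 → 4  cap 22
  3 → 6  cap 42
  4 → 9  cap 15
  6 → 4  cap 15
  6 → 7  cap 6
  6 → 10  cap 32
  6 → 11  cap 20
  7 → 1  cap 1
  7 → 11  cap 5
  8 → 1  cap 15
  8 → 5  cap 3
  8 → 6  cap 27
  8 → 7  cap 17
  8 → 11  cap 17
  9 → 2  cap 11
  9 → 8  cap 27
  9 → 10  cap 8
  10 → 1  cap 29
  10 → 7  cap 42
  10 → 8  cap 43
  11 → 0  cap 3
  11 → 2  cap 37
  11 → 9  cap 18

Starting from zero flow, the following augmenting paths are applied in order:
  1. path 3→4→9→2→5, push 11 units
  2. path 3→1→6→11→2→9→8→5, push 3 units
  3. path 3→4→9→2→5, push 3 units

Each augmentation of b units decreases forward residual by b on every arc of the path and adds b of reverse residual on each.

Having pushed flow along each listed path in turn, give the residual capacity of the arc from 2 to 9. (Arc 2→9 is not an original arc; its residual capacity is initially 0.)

Residual capacity of (2,9): 11

after path 1 (3→4→9→2→5, push 11): res(2,9)=11
after path 2 (3→1→6→11→2→9→8→5, push 3): res(2,9)=8
after path 3 (3→4→9→2→5, push 3): res(2,9)=11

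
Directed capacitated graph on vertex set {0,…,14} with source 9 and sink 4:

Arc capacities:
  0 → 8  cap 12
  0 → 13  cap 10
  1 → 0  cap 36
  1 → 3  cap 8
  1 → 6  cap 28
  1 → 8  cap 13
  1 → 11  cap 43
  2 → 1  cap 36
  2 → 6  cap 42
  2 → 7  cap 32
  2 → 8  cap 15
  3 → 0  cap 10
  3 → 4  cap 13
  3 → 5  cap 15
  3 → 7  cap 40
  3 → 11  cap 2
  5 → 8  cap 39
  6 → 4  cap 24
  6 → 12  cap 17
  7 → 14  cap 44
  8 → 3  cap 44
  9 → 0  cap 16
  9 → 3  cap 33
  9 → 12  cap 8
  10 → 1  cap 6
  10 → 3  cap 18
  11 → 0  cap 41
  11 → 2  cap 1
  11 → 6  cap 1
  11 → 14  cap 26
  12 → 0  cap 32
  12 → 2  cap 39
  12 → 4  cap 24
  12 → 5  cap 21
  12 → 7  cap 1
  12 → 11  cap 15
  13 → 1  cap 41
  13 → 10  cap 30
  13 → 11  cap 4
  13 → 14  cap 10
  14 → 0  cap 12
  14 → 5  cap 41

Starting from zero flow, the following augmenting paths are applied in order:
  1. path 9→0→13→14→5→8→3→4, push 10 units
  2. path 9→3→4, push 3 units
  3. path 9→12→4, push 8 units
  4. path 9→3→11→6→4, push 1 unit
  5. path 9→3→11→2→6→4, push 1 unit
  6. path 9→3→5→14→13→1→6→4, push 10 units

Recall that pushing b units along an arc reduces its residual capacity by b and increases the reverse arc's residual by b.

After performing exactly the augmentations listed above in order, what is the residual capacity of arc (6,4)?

Residual capacity of (6,4): 12

after path 1 (9→0→13→14→5→8→3→4, push 10): res(6,4)=24
after path 2 (9→3→4, push 3): res(6,4)=24
after path 3 (9→12→4, push 8): res(6,4)=24
after path 4 (9→3→11→6→4, push 1): res(6,4)=23
after path 5 (9→3→11→2→6→4, push 1): res(6,4)=22
after path 6 (9→3→5→14→13→1→6→4, push 10): res(6,4)=12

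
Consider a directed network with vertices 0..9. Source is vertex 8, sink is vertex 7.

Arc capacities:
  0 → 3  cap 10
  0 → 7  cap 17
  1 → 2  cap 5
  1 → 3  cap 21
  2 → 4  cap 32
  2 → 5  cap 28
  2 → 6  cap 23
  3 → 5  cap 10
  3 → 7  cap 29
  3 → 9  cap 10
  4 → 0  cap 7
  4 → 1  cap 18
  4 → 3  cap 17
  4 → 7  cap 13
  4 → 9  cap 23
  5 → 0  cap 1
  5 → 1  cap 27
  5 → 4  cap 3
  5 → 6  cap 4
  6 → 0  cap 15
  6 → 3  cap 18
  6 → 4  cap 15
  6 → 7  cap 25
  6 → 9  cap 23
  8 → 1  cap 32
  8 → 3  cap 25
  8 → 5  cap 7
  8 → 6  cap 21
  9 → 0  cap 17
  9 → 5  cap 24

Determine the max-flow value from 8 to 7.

Maximum flow value: 73

augment #1: 8→3→7 bottleneck 25, total now 25
augment #2: 8→6→7 bottleneck 21, total now 46
augment #3: 8→1→3→7 bottleneck 4, total now 50
augment #4: 8→5→0→7 bottleneck 1, total now 51
augment #5: 8→5→4→7 bottleneck 3, total now 54
augment #6: 8→5→6→7 bottleneck 3, total now 57
augment #7: 8→1→2→4→7 bottleneck 5, total now 62
augment #8: 8→1→3→5→6→7 bottleneck 1, total now 63
augment #9: 8→1→3→9→0→7 bottleneck 10, total now 73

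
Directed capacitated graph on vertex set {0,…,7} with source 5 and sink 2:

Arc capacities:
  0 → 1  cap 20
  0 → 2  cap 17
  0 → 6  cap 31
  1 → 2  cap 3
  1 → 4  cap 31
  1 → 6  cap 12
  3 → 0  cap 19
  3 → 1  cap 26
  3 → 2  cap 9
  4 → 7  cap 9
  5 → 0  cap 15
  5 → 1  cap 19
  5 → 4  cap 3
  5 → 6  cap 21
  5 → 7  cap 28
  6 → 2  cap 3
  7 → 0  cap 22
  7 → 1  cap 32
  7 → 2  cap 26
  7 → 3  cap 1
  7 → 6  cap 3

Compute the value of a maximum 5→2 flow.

augment #1: 5→0→2 bottleneck 15, total now 15
augment #2: 5→1→2 bottleneck 3, total now 18
augment #3: 5→6→2 bottleneck 3, total now 21
augment #4: 5→7→2 bottleneck 26, total now 47
augment #5: 5→7→0→2 bottleneck 2, total now 49
augment #6: 5→4→7→3→2 bottleneck 1, total now 50

Maximum flow value: 50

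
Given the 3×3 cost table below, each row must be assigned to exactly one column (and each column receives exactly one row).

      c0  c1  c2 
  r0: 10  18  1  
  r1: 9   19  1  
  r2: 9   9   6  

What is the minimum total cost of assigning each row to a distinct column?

optimal assignment: row0→col2 (cost 1), row1→col0 (cost 9), row2→col1 (cost 9)
total = 1 + 9 + 9 = 19

Minimum assignment cost: 19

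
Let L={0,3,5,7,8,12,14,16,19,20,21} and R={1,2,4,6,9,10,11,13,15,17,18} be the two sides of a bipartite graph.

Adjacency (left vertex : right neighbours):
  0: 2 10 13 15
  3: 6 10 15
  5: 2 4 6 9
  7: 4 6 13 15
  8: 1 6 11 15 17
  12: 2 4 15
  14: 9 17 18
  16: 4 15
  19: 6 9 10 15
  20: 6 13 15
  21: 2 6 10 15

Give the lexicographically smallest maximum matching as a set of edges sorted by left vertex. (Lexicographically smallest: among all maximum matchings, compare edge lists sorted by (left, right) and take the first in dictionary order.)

Lex-smallest maximum matching: {(0,2), (3,6), (5,4), (7,13), (8,1), (12,15), (14,17), (19,9), (21,10)}

|M| = 9 (so the lex-smallest maximum matching has 9 edges)
process left vertices in ascending order; for each, take the smallest-labelled available neighbour that still permits 9 edges overall, or leave it unmatched if none does
lex-smallest matching: {0-2, 3-6, 5-4, 7-13, 8-1, 12-15, 14-17, 19-9, 21-10}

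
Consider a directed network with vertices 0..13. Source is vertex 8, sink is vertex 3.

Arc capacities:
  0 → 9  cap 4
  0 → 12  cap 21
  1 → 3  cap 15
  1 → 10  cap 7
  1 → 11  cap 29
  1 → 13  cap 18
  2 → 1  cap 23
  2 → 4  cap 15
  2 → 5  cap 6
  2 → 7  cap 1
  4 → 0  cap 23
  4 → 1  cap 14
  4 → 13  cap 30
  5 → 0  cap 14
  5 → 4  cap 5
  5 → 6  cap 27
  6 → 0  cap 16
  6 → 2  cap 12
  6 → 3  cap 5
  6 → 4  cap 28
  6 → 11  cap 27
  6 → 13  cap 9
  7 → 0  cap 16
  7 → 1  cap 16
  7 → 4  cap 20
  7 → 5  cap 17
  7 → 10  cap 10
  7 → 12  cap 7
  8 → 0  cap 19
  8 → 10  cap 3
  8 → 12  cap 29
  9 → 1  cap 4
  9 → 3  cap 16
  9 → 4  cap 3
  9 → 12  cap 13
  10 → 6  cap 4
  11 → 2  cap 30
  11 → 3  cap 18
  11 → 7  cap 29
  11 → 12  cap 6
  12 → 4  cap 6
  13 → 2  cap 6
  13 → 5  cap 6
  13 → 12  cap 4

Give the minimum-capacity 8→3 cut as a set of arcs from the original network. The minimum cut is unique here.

Min-cut arcs: {(0,9), (8,10), (12,4)} (total capacity 13)

augment #1: 8→0→9→3 push 4
augment #2: 8→10→6→3 push 3
augment #3: 8→12→4→1→3 push 6
max flow = 13; residual-reachable set from 8 gives S-side
cut edges (S→T): {(0,9), (8,10), (12,4)} total cap 13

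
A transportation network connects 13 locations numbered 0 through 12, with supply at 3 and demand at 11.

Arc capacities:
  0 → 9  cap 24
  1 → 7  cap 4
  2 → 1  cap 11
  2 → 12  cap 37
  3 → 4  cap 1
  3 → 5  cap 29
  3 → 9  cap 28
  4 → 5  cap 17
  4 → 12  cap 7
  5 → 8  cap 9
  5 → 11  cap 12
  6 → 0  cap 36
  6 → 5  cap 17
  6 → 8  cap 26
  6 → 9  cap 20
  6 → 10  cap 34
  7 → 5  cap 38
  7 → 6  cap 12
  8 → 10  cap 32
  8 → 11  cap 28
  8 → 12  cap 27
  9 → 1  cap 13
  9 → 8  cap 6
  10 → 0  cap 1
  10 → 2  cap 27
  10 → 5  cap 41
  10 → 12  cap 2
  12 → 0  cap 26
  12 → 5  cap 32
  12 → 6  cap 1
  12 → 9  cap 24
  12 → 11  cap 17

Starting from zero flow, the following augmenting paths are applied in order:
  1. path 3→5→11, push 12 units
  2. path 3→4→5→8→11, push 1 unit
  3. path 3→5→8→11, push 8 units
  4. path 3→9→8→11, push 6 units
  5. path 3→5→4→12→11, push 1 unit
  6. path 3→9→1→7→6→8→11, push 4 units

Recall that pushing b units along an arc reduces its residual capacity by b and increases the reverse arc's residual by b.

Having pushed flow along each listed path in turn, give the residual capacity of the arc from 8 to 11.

after path 1 (3→5→11, push 12): res(8,11)=28
after path 2 (3→4→5→8→11, push 1): res(8,11)=27
after path 3 (3→5→8→11, push 8): res(8,11)=19
after path 4 (3→9→8→11, push 6): res(8,11)=13
after path 5 (3→5→4→12→11, push 1): res(8,11)=13
after path 6 (3→9→1→7→6→8→11, push 4): res(8,11)=9

Residual capacity of (8,11): 9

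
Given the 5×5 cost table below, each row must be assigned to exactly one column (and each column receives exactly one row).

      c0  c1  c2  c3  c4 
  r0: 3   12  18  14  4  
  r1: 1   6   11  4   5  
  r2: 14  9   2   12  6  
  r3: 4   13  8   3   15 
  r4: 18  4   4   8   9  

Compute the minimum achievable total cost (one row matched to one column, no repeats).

Minimum assignment cost: 14

optimal assignment: row0→col4 (cost 4), row1→col0 (cost 1), row2→col2 (cost 2), row3→col3 (cost 3), row4→col1 (cost 4)
total = 4 + 1 + 2 + 3 + 4 = 14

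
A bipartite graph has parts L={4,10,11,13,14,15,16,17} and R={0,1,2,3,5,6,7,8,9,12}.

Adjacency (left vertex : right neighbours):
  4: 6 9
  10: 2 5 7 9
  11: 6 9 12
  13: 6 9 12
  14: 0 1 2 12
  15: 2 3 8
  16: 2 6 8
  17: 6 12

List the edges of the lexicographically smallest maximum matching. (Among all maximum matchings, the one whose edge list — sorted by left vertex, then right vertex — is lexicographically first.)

|M| = 7 (so the lex-smallest maximum matching has 7 edges)
process left vertices in ascending order; for each, take the smallest-labelled available neighbour that still permits 7 edges overall, or leave it unmatched if none does
lex-smallest matching: {4-6, 10-2, 11-9, 13-12, 14-0, 15-3, 16-8}

Lex-smallest maximum matching: {(4,6), (10,2), (11,9), (13,12), (14,0), (15,3), (16,8)}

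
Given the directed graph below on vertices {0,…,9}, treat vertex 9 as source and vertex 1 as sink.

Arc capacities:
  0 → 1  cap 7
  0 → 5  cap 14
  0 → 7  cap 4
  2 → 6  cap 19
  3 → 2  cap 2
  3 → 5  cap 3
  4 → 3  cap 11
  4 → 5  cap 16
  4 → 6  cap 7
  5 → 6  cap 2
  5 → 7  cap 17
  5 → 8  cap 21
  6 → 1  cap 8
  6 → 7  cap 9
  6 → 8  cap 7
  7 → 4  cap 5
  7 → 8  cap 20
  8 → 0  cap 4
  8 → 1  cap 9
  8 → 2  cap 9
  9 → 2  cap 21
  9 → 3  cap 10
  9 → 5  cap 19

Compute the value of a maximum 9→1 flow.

Maximum flow value: 21

augment #1: 9→2→6→1 bottleneck 8, total now 8
augment #2: 9→5→8→1 bottleneck 9, total now 17
augment #3: 9→5→8→0→1 bottleneck 4, total now 21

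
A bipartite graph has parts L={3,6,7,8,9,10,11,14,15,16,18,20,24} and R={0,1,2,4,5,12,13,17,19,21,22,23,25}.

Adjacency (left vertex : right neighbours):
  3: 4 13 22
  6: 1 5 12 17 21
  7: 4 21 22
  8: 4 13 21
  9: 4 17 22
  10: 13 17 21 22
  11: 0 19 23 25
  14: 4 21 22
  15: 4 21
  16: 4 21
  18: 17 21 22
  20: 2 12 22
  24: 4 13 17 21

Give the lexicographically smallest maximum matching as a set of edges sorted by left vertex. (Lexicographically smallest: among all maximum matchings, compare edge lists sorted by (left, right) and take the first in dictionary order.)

Lex-smallest maximum matching: {(3,4), (6,1), (7,21), (8,13), (9,17), (10,22), (11,0), (20,2)}

|M| = 8 (so the lex-smallest maximum matching has 8 edges)
process left vertices in ascending order; for each, take the smallest-labelled available neighbour that still permits 8 edges overall, or leave it unmatched if none does
lex-smallest matching: {3-4, 6-1, 7-21, 8-13, 9-17, 10-22, 11-0, 20-2}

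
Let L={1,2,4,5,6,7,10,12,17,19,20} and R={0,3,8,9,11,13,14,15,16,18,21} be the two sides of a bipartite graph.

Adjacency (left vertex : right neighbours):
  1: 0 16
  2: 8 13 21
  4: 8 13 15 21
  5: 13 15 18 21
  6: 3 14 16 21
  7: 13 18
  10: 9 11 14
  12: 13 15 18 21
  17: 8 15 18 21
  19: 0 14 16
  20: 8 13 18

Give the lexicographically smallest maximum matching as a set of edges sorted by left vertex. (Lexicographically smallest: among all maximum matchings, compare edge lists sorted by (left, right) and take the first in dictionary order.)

|M| = 9 (so the lex-smallest maximum matching has 9 edges)
process left vertices in ascending order; for each, take the smallest-labelled available neighbour that still permits 9 edges overall, or leave it unmatched if none does
lex-smallest matching: {1-0, 2-8, 4-13, 5-15, 6-3, 7-18, 10-9, 12-21, 19-14}

Lex-smallest maximum matching: {(1,0), (2,8), (4,13), (5,15), (6,3), (7,18), (10,9), (12,21), (19,14)}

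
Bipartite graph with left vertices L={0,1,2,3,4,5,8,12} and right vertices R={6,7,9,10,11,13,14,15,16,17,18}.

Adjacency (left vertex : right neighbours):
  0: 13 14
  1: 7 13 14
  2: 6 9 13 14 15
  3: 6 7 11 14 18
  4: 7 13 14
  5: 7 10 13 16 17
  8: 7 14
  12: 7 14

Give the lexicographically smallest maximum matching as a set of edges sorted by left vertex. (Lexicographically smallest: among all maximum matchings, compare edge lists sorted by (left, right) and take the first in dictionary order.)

Lex-smallest maximum matching: {(0,13), (1,7), (2,6), (3,11), (4,14), (5,10)}

|M| = 6 (so the lex-smallest maximum matching has 6 edges)
process left vertices in ascending order; for each, take the smallest-labelled available neighbour that still permits 6 edges overall, or leave it unmatched if none does
lex-smallest matching: {0-13, 1-7, 2-6, 3-11, 4-14, 5-10}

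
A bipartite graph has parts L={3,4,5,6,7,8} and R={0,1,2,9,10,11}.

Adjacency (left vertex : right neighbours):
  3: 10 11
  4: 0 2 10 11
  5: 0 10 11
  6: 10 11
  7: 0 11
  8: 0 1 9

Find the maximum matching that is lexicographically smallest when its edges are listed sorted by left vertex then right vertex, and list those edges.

|M| = 5 (so the lex-smallest maximum matching has 5 edges)
process left vertices in ascending order; for each, take the smallest-labelled available neighbour that still permits 5 edges overall, or leave it unmatched if none does
lex-smallest matching: {3-10, 4-2, 5-0, 6-11, 8-1}

Lex-smallest maximum matching: {(3,10), (4,2), (5,0), (6,11), (8,1)}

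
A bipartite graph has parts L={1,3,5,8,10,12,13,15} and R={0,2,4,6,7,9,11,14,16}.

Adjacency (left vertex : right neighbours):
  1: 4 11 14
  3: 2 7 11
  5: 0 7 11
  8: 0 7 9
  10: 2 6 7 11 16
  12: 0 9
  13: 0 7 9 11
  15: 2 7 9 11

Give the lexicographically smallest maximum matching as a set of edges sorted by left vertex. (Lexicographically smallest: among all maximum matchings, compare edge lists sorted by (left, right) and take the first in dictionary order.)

|M| = 7 (so the lex-smallest maximum matching has 7 edges)
process left vertices in ascending order; for each, take the smallest-labelled available neighbour that still permits 7 edges overall, or leave it unmatched if none does
lex-smallest matching: {1-4, 3-2, 5-0, 8-7, 10-6, 12-9, 13-11}

Lex-smallest maximum matching: {(1,4), (3,2), (5,0), (8,7), (10,6), (12,9), (13,11)}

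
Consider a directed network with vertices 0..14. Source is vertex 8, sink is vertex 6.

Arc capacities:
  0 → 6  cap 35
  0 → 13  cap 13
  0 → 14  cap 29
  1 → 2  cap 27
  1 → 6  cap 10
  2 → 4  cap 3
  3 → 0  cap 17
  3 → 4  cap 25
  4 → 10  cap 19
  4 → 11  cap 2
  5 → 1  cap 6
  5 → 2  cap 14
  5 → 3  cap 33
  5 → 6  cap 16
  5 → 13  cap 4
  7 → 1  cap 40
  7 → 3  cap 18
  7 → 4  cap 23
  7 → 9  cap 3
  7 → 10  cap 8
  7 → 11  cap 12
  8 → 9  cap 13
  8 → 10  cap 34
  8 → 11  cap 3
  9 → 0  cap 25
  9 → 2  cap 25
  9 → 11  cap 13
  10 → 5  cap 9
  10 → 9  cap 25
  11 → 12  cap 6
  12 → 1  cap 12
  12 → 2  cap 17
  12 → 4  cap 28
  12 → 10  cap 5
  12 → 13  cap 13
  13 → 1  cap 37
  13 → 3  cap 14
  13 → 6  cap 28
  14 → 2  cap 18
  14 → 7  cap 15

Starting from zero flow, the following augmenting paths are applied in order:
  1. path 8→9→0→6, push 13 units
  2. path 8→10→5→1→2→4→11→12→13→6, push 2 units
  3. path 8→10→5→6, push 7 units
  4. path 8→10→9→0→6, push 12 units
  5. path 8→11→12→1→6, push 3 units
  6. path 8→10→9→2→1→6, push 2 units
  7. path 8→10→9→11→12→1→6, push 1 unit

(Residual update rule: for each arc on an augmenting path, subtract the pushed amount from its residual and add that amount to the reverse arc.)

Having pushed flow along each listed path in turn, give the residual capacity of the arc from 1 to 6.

Residual capacity of (1,6): 4

after path 1 (8→9→0→6, push 13): res(1,6)=10
after path 2 (8→10→5→1→2→4→11→12→13→6, push 2): res(1,6)=10
after path 3 (8→10→5→6, push 7): res(1,6)=10
after path 4 (8→10→9→0→6, push 12): res(1,6)=10
after path 5 (8→11→12→1→6, push 3): res(1,6)=7
after path 6 (8→10→9→2→1→6, push 2): res(1,6)=5
after path 7 (8→10→9→11→12→1→6, push 1): res(1,6)=4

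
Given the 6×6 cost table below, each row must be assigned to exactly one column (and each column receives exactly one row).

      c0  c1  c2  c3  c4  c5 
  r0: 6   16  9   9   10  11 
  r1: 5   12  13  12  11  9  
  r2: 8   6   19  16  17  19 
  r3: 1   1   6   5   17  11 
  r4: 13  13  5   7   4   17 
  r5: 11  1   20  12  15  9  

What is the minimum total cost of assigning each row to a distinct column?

optimal assignment: row0→col2 (cost 9), row1→col5 (cost 9), row2→col0 (cost 8), row3→col3 (cost 5), row4→col4 (cost 4), row5→col1 (cost 1)
total = 9 + 9 + 8 + 5 + 4 + 1 = 36

Minimum assignment cost: 36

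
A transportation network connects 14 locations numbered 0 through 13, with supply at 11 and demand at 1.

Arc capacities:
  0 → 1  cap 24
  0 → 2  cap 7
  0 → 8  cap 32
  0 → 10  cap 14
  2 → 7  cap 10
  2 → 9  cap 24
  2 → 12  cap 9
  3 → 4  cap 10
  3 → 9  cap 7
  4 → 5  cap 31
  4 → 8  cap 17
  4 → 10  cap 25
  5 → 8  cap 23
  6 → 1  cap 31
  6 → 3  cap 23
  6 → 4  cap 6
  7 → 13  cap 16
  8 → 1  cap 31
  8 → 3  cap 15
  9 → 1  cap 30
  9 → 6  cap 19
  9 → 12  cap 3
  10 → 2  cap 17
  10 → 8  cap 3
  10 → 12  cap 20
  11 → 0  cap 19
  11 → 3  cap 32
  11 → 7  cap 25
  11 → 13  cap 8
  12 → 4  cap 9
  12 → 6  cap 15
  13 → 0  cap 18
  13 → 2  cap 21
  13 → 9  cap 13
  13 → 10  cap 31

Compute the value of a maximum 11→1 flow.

augment #1: 11→0→1 bottleneck 19, total now 19
augment #2: 11→3→9→1 bottleneck 7, total now 26
augment #3: 11→13→0→1 bottleneck 5, total now 31
augment #4: 11→13→9→1 bottleneck 3, total now 34
augment #5: 11→3→4→8→1 bottleneck 10, total now 44
augment #6: 11→7→13→9→1 bottleneck 10, total now 54
augment #7: 11→7→13→0→8→1 bottleneck 6, total now 60

Maximum flow value: 60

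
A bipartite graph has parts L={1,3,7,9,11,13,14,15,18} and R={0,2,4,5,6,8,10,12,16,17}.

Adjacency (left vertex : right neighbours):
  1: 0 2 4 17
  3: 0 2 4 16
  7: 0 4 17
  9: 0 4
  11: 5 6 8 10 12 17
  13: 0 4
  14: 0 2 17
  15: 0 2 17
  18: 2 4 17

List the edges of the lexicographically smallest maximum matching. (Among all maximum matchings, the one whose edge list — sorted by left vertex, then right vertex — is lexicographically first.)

Lex-smallest maximum matching: {(1,0), (3,16), (7,4), (11,5), (14,2), (15,17)}

|M| = 6 (so the lex-smallest maximum matching has 6 edges)
process left vertices in ascending order; for each, take the smallest-labelled available neighbour that still permits 6 edges overall, or leave it unmatched if none does
lex-smallest matching: {1-0, 3-16, 7-4, 11-5, 14-2, 15-17}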